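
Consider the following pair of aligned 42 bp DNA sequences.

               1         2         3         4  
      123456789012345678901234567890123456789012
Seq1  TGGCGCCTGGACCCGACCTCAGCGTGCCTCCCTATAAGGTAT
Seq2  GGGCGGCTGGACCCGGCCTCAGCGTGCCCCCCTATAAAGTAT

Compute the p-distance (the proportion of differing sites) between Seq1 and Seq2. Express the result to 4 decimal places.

Mismatches occur at site 1 (T↔G), site 6 (C↔G), site 16 (A↔G), site 29 (T↔C), site 38 (G↔A).
There are 5 differences over 42 sites, so p = 5/42 = 0.1190.

0.1190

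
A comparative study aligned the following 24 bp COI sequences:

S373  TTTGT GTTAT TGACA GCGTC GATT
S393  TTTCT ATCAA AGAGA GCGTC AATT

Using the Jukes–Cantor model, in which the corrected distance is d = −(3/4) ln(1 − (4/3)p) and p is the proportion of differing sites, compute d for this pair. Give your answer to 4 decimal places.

0.3694

The sequences differ at positions 4 (G/C), 6 (G/A), 8 (T/C), 10 (T/A), 11 (T/A), 14 (C/G), 21 (G/A).
p = 7/24 = 0.291667.
d = −0.75 · ln(1 − (4/3)·0.291667) = −0.75 · ln(0.611111) = −0.75 · (-0.492477) = 0.3694.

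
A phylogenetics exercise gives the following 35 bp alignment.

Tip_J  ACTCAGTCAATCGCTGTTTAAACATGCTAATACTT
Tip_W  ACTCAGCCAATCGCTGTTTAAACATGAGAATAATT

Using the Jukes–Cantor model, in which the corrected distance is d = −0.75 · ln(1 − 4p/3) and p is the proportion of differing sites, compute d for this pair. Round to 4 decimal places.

Differing sites — 7:T/C; 27:C/A; 28:T/G; 33:C/A.
p = 4/35 = 0.114286.
d = −0.75 · ln(1 − (4/3)·0.114286) = −0.75 · ln(0.847619) = −0.75 · (-0.165324) = 0.1240.

0.1240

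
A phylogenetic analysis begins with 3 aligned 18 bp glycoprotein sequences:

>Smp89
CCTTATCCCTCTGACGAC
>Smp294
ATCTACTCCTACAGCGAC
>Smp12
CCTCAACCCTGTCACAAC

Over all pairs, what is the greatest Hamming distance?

Pairwise Hamming distances:
  Smp89 vs Smp294: 9
  Smp89 vs Smp12: 5
  Smp294 vs Smp12: 11
The largest is 11, between Smp294 and Smp12.

11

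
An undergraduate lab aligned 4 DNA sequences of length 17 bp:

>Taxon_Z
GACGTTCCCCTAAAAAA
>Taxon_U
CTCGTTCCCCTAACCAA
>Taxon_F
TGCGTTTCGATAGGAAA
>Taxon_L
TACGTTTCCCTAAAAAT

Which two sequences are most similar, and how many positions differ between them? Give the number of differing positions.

3

Pairwise Hamming distances:
  Taxon_Z vs Taxon_U: 4
  Taxon_Z vs Taxon_F: 7
  Taxon_Z vs Taxon_L: 3
  Taxon_U vs Taxon_F: 8
  Taxon_U vs Taxon_L: 6
  Taxon_F vs Taxon_L: 6
The smallest is 3, between Taxon_Z and Taxon_L.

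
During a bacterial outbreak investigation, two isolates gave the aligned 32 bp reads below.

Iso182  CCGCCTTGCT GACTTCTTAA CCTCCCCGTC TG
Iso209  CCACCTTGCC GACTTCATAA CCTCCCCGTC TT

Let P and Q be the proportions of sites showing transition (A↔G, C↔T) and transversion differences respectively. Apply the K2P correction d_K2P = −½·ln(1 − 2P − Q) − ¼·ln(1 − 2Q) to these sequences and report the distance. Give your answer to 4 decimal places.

0.1372

Mismatches occur at site 3 (G→A, transition), site 10 (T→C, transition), site 17 (T→A, transversion), site 32 (G→T, transversion).
Of the 4 differences, 2 transitions and 2 transversions over 32 sites: P = 2/32 = 0.062500, Q = 2/32 = 0.062500.
d = −0.5·ln(0.812500) − 0.25·ln(0.875000) = −0.5·(-0.207639) − 0.25·(-0.133531) = 0.1372.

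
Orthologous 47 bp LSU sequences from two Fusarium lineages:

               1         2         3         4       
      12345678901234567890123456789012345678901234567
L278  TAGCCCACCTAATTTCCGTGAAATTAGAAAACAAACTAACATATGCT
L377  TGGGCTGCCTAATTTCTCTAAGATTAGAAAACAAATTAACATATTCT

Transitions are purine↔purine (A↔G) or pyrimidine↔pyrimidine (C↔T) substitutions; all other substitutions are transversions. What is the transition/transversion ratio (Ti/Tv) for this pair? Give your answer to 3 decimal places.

Differing sites — 2:A/G (Ti); 4:C/G (Tv); 6:C/T (Ti); 7:A/G (Ti); 17:C/T (Ti); 18:G/C (Tv); 20:G/A (Ti); 22:A/G (Ti); 36:C/T (Ti); 45:G/T (Tv).
Of the 10 differences, 7 transitions and 3 transversions, so Ti/Tv = 7/3 = 2.333.

2.333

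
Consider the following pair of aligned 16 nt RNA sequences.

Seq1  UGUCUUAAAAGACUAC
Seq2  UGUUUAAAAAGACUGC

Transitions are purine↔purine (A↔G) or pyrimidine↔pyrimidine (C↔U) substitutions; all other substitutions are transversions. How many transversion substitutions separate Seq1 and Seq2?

Mismatches occur at site 4 (C→U, transition), site 6 (U→A, transversion), site 15 (A→G, transition).
Of the 3 differences, 2 transitions and 1 transversion, so the answer is 1.

1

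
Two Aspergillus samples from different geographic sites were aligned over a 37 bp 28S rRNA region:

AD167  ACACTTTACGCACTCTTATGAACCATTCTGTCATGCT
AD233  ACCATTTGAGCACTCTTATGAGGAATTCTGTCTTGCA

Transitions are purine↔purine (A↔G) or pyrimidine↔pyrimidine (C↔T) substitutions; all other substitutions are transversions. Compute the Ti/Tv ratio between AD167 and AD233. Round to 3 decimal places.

0.286

The sequences differ at positions 3 (A/C, transversion), 4 (C/A, transversion), 8 (A/G, transition), 9 (C/A, transversion), 22 (A/G, transition), 23 (C/G, transversion), 24 (C/A, transversion), 33 (A/T, transversion), 37 (T/A, transversion).
Of the 9 differences, 2 transitions and 7 transversions, so Ti/Tv = 2/7 = 0.286.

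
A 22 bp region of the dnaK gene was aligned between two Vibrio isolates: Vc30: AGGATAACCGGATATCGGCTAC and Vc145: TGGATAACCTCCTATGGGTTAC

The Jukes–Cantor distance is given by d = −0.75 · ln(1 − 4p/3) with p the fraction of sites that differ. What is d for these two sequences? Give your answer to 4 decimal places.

0.3390

Differing sites — 1:A/T; 10:G/T; 11:G/C; 12:A/C; 16:C/G; 19:C/T.
p = 6/22 = 0.272727.
d = −0.75 · ln(1 − (4/3)·0.272727) = −0.75 · ln(0.636364) = −0.75 · (-0.451985) = 0.3390.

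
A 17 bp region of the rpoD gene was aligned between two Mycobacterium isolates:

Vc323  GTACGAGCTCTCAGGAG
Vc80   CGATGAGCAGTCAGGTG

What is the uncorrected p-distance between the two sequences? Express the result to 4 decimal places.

Mismatches occur at site 1 (G/C), site 2 (T/G), site 4 (C/T), site 9 (T/A), site 10 (C/G), site 16 (A/T).
There are 6 differences over 17 sites, so p = 6/17 = 0.3529.

0.3529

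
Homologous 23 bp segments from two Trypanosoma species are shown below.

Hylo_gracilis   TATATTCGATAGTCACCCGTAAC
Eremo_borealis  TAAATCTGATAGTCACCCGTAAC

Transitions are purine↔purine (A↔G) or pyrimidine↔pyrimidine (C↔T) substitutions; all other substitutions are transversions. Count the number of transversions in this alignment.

1

Mismatches occur at site 3 (T/A, transversion), site 6 (T/C, transition), site 7 (C/T, transition).
Of the 3 differences, 2 transitions and 1 transversion, so the answer is 1.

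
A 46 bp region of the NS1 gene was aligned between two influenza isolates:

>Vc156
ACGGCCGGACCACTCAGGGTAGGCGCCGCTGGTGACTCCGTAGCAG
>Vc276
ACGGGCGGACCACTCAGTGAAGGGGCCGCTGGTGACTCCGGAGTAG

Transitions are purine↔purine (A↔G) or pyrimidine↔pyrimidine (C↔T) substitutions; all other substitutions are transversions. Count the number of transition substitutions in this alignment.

Differing sites — 5:C/G (Tv); 18:G/T (Tv); 20:T/A (Tv); 24:C/G (Tv); 41:T/G (Tv); 44:C/T (Ti).
Of the 6 differences, 1 transition and 5 transversions, so the answer is 1.

1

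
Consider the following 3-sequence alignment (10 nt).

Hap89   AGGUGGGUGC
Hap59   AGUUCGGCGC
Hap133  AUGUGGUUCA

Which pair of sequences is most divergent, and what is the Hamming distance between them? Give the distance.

7

Pairwise Hamming distances:
  Hap89 vs Hap59: 3
  Hap89 vs Hap133: 4
  Hap59 vs Hap133: 7
The largest is 7, between Hap59 and Hap133.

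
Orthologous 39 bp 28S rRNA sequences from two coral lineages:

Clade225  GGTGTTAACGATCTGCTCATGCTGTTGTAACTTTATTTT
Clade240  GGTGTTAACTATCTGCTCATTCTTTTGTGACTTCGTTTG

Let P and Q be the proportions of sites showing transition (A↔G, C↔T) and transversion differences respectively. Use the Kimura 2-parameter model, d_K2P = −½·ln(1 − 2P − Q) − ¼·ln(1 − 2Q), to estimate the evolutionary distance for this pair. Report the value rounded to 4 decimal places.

The sequences differ at positions 10 (G/T, transversion), 21 (G/T, transversion), 24 (G/T, transversion), 29 (A/G, transition), 34 (T/C, transition), 35 (A/G, transition), 39 (T/G, transversion).
Of the 7 differences, 3 transitions and 4 transversions over 39 sites: P = 3/39 = 0.076923, Q = 4/39 = 0.102564.
d = −0.5·ln(0.743590) − 0.25·ln(0.794872) = −0.5·(-0.296265) − 0.25·(-0.229574) = 0.2055.

0.2055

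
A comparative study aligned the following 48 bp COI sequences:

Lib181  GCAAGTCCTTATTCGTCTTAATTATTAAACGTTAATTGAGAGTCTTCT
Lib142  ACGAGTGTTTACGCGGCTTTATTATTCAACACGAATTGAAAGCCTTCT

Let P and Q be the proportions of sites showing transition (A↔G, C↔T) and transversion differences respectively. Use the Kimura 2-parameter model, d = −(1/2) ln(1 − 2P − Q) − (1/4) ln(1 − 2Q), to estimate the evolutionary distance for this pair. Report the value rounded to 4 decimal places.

0.3785

Mismatches occur at site 1 (G/A, transition), site 3 (A/G, transition), site 7 (C/G, transversion), site 8 (C/T, transition), site 12 (T/C, transition), site 13 (T/G, transversion), site 16 (T/G, transversion), site 20 (A/T, transversion), site 27 (A/C, transversion), site 31 (G/A, transition), site 32 (T/C, transition), site 33 (T/G, transversion), site 40 (G/A, transition), site 43 (T/C, transition).
Of the 14 differences, 8 transitions and 6 transversions over 48 sites: P = 8/48 = 0.166667, Q = 6/48 = 0.125000.
d = −0.5·ln(0.541666) − 0.25·ln(0.750000) = −0.5·(-0.613106) − 0.25·(-0.287682) = 0.3785.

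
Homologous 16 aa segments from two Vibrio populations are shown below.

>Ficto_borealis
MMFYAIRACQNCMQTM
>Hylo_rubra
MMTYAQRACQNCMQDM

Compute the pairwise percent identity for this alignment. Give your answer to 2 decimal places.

81.25%

Mismatches occur at site 3 (F↔T), site 6 (I↔Q), site 15 (T↔D).
13 of the 16 sites match, so the percent identity is 13/16 × 100 = 81.25%.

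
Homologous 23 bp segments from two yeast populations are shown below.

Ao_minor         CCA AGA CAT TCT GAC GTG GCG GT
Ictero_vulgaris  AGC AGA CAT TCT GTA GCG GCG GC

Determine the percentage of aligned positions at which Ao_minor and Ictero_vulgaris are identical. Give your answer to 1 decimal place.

Mismatches occur at site 1 (C/A), site 2 (C/G), site 3 (A/C), site 14 (A/T), site 15 (C/A), site 17 (T/C), site 23 (T/C).
16 of the 23 sites match, so the percent identity is 16/23 × 100 = 69.6%.

69.6%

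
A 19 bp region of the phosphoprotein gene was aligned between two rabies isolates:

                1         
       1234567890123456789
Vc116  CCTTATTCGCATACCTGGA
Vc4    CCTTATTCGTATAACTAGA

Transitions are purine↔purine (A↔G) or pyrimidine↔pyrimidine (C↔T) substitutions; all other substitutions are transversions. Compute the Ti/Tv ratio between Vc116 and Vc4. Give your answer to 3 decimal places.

Differing sites — 10:C/T (Ti); 14:C/A (Tv); 17:G/A (Ti).
Of the 3 differences, 2 transitions and 1 transversion, so Ti/Tv = 2/1 = 2.000.

2.000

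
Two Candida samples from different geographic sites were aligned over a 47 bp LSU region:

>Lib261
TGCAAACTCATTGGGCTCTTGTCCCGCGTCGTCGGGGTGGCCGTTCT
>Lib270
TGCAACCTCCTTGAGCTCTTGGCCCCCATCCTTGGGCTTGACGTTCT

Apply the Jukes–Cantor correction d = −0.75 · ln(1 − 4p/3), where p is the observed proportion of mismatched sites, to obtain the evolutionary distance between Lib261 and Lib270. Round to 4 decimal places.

0.2805

Differing sites — 6:A/C; 10:A/C; 14:G/A; 22:T/G; 26:G/C; 28:G/A; 31:G/C; 33:C/T; 37:G/C; 39:G/T; 41:C/A.
p = 11/47 = 0.234043.
d = −0.75 · ln(1 − (4/3)·0.234043) = −0.75 · ln(0.687943) = −0.75 · (-0.374049) = 0.2805.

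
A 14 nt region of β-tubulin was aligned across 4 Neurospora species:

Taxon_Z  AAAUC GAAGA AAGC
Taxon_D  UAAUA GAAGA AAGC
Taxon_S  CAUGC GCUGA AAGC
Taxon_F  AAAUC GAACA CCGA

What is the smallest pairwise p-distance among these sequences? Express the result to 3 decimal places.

0.143

Pairwise Hamming distances:
  Taxon_Z vs Taxon_D: 2
  Taxon_Z vs Taxon_S: 5
  Taxon_Z vs Taxon_F: 4
  Taxon_D vs Taxon_S: 6
  Taxon_D vs Taxon_F: 6
  Taxon_S vs Taxon_F: 9
The smallest is 2 mismatches, between Taxon_Z and Taxon_D; p = 2/14 = 0.143.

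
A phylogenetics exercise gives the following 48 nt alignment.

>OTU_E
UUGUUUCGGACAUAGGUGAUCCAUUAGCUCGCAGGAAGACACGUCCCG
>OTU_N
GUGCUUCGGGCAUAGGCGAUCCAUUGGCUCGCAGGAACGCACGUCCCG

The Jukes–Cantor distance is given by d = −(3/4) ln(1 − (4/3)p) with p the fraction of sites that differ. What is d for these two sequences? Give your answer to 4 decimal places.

The sequences differ at positions 1 (U/G), 4 (U/C), 10 (A/G), 17 (U/C), 26 (A/G), 38 (G/C), 39 (A/G).
p = 7/48 = 0.145833.
d = −0.75 · ln(1 − (4/3)·0.145833) = −0.75 · ln(0.805556) = −0.75 · (-0.216223) = 0.1622.

0.1622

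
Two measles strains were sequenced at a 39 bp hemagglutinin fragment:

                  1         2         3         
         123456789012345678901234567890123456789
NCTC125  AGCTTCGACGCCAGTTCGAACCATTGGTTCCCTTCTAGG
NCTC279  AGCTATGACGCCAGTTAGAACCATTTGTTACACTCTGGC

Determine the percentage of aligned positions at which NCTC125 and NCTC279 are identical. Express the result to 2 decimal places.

Differing sites — 5:T/A; 6:C/T; 17:C/A; 26:G/T; 30:C/A; 32:C/A; 33:T/C; 37:A/G; 39:G/C.
30 of the 39 sites match, so the percent identity is 30/39 × 100 = 76.92%.

76.92%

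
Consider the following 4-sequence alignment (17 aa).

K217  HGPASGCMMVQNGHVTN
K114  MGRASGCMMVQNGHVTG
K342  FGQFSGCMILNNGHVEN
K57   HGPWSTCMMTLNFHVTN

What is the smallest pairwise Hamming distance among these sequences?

3

Pairwise Hamming distances:
  K217 vs K114: 3
  K217 vs K342: 7
  K217 vs K57: 5
  K114 vs K342: 8
  K114 vs K57: 8
  K342 vs K57: 9
The smallest is 3, between K217 and K114.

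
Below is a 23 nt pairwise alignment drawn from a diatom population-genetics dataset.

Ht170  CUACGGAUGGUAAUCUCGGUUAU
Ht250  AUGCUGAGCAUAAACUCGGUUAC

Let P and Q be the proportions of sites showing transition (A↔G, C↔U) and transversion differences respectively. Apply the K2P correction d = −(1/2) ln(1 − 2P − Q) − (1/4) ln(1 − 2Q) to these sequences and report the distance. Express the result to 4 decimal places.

Mismatches occur at site 1 (C→A, transversion), site 3 (A→G, transition), site 5 (G→U, transversion), site 8 (U→G, transversion), site 9 (G→C, transversion), site 10 (G→A, transition), site 14 (U→A, transversion), site 23 (U→C, transition).
Of the 8 differences, 3 transitions and 5 transversions over 23 sites: P = 3/23 = 0.130435, Q = 5/23 = 0.217391.
d = −0.5·ln(0.521739) − 0.25·ln(0.565218) = −0.5·(-0.650588) − 0.25·(-0.570544) = 0.4679.

0.4679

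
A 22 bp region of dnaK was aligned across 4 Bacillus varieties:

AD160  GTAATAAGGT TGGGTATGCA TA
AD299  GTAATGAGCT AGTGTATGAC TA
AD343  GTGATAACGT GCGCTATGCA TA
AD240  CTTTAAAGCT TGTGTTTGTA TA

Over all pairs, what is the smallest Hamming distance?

5

Pairwise Hamming distances:
  AD160 vs AD299: 6
  AD160 vs AD343: 5
  AD160 vs AD240: 8
  AD299 vs AD343: 10
  AD299 vs AD240: 9
  AD343 vs AD240: 12
The smallest is 5, between AD160 and AD343.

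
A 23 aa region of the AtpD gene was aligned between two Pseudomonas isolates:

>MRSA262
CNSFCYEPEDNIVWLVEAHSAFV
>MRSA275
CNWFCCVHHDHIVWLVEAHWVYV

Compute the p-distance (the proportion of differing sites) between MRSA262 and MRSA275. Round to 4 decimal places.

0.3913

Differing sites — 3:S/W; 6:Y/C; 7:E/V; 8:P/H; 9:E/H; 11:N/H; 20:S/W; 21:A/V; 22:F/Y.
There are 9 differences over 23 sites, so p = 9/23 = 0.3913.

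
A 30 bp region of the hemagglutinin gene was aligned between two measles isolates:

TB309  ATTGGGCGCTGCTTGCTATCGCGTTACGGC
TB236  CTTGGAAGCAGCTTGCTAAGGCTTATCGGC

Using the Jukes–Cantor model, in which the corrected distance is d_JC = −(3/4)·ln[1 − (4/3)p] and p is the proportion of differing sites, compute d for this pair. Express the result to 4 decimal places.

0.3831

The sequences differ at positions 1 (A/C), 6 (G/A), 7 (C/A), 10 (T/A), 19 (T/A), 20 (C/G), 23 (G/T), 25 (T/A), 26 (A/T).
p = 9/30 = 0.300000.
d = −0.75 · ln(1 − (4/3)·0.300000) = −0.75 · ln(0.600000) = −0.75 · (-0.510826) = 0.3831.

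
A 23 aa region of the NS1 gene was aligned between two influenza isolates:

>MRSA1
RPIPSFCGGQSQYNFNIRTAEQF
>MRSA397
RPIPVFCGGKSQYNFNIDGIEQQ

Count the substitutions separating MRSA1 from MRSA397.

6

Mismatches occur at site 5 (S↔V), site 10 (Q↔K), site 18 (R↔D), site 19 (T↔G), site 20 (A↔I), site 23 (F↔Q).
That gives 6 mismatches out of 23 aligned sites, so the Hamming distance is 6.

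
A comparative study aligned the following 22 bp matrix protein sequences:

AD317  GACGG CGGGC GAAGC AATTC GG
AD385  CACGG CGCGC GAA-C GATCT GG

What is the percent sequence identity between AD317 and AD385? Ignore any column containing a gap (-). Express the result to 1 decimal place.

Excluding the 1 gap column leaves 21 comparable sites.
The sequences differ at positions 1 (G/C), 8 (G/C), 16 (A/G), 19 (T/C), 20 (C/T).
16 of the 21 comparable sites match, so the percent identity is 16/21 × 100 = 76.2%.

76.2%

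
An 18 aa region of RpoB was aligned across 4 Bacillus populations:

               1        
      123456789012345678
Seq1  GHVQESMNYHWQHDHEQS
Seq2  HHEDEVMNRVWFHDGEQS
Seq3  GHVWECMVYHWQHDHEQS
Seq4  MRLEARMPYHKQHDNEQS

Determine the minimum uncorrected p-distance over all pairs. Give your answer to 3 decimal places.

Pairwise Hamming distances:
  Seq1 vs Seq2: 8
  Seq1 vs Seq3: 3
  Seq1 vs Seq4: 9
  Seq2 vs Seq3: 9
  Seq2 vs Seq4: 12
  Seq3 vs Seq4: 9
The smallest is 3 mismatches, between Seq1 and Seq3; p = 3/18 = 0.167.

0.167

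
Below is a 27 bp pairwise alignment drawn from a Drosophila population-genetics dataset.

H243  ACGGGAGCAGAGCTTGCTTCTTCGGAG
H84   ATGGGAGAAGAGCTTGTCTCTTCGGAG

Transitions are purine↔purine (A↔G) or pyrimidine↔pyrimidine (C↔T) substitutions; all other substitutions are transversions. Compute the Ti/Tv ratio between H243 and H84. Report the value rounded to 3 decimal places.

3.000

The sequences differ at positions 2 (C/T, transition), 8 (C/A, transversion), 17 (C/T, transition), 18 (T/C, transition).
Of the 4 differences, 3 transitions and 1 transversion, so Ti/Tv = 3/1 = 3.000.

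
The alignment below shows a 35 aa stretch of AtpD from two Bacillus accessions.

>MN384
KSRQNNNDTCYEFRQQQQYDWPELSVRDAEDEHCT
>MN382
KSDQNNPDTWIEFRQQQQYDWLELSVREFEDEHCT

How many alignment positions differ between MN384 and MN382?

7

The sequences differ at positions 3 (R/D), 7 (N/P), 10 (C/W), 11 (Y/I), 22 (P/L), 28 (D/E), 29 (A/F).
That gives 7 mismatches out of 35 aligned sites, so the Hamming distance is 7.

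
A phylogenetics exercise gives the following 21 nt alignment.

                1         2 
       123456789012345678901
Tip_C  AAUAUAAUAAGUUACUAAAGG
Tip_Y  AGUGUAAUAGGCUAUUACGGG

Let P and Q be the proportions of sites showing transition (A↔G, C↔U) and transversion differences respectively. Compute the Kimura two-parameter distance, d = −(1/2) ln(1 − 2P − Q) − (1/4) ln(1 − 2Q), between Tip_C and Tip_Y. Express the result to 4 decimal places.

Differing sites — 2:A/G (Ti); 4:A/G (Ti); 10:A/G (Ti); 12:U/C (Ti); 15:C/U (Ti); 18:A/C (Tv); 19:A/G (Ti).
Of the 7 differences, 6 transitions and 1 transversion over 21 sites: P = 6/21 = 0.285714, Q = 1/21 = 0.047619.
d = −0.5·ln(0.380953) − 0.25·ln(0.904762) = −0.5·(-0.965079) − 0.25·(-0.100083) = 0.5076.

0.5076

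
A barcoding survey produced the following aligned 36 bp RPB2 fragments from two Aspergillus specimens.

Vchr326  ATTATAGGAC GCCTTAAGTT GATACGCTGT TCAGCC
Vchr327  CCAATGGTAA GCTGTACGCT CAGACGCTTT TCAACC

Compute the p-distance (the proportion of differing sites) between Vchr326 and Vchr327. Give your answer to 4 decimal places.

0.3889

Differing sites — 1:A/C; 2:T/C; 3:T/A; 6:A/G; 8:G/T; 10:C/A; 13:C/T; 14:T/G; 17:A/C; 19:T/C; 21:G/C; 23:T/G; 29:G/T; 34:G/A.
There are 14 differences over 36 sites, so p = 14/36 = 0.3889.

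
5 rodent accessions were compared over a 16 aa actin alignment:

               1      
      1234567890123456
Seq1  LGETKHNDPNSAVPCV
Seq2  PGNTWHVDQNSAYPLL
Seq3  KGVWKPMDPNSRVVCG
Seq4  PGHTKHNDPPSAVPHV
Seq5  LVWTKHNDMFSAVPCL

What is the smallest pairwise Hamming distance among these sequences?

4

Pairwise Hamming distances:
  Seq1 vs Seq2: 8
  Seq1 vs Seq3: 8
  Seq1 vs Seq4: 4
  Seq1 vs Seq5: 5
  Seq2 vs Seq3: 12
  Seq2 vs Seq4: 8
  Seq2 vs Seq5: 9
  Seq3 vs Seq4: 10
  Seq3 vs Seq5: 11
  Seq4 vs Seq5: 7
The smallest is 4, between Seq1 and Seq4.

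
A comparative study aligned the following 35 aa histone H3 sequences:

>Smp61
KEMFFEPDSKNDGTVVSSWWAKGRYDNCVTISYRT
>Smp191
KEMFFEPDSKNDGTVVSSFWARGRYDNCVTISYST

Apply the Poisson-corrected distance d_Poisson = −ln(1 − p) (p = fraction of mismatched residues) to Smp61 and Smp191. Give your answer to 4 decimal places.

0.0896

Mismatches occur at site 19 (W/F), site 22 (K/R), site 34 (R/S).
p = 3/35 = 0.085714.
d = −ln(1 − 0.085714) = −ln(0.914286) = 0.0896.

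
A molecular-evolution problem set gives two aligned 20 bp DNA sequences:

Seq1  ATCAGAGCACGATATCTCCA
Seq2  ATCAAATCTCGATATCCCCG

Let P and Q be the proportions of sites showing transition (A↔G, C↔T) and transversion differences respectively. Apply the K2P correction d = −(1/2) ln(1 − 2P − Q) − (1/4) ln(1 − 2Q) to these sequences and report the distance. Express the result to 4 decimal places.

The sequences differ at positions 5 (G/A, transition), 7 (G/T, transversion), 9 (A/T, transversion), 17 (T/C, transition), 20 (A/G, transition).
Of the 5 differences, 3 transitions and 2 transversions over 20 sites: P = 3/20 = 0.150000, Q = 2/20 = 0.100000.
d = −0.5·ln(0.600000) − 0.25·ln(0.800000) = −0.5·(-0.510826) − 0.25·(-0.223144) = 0.3112.

0.3112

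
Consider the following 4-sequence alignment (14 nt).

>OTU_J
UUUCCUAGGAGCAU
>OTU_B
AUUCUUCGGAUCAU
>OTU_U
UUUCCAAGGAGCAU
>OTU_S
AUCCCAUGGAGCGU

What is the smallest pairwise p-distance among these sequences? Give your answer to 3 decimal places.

Pairwise Hamming distances:
  OTU_J vs OTU_B: 4
  OTU_J vs OTU_U: 1
  OTU_J vs OTU_S: 5
  OTU_B vs OTU_U: 5
  OTU_B vs OTU_S: 6
  OTU_U vs OTU_S: 4
The smallest is 1 mismatch, between OTU_J and OTU_U; p = 1/14 = 0.071.

0.071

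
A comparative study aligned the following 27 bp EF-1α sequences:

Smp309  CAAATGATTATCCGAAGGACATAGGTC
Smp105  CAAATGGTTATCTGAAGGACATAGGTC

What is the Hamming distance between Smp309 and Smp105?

Differing sites — 7:A/G; 13:C/T.
That gives 2 mismatches out of 27 aligned sites, so the Hamming distance is 2.

2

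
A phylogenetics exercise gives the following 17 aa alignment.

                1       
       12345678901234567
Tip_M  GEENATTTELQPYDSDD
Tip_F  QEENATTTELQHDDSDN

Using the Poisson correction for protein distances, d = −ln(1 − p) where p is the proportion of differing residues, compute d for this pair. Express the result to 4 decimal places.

0.2683

Differing sites — 1:G/Q; 12:P/H; 13:Y/D; 17:D/N.
p = 4/17 = 0.235294.
d = −ln(1 − 0.235294) = −ln(0.764706) = 0.2683.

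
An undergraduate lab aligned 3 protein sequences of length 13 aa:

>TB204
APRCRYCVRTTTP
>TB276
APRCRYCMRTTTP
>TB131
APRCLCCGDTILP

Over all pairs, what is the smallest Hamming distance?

1

Pairwise Hamming distances:
  TB204 vs TB276: 1
  TB204 vs TB131: 6
  TB276 vs TB131: 6
The smallest is 1, between TB204 and TB276.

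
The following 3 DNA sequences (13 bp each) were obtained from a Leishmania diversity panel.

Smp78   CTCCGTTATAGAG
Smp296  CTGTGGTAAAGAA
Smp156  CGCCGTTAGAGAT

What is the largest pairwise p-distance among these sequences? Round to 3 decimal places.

Pairwise Hamming distances:
  Smp78 vs Smp296: 5
  Smp78 vs Smp156: 3
  Smp296 vs Smp156: 6
The largest is 6 mismatches, between Smp296 and Smp156; p = 6/13 = 0.462.

0.462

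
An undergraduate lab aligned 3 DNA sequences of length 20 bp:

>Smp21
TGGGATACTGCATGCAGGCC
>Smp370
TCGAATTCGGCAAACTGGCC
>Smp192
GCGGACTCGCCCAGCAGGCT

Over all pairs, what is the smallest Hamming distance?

7

Pairwise Hamming distances:
  Smp21 vs Smp370: 7
  Smp21 vs Smp192: 9
  Smp370 vs Smp192: 8
The smallest is 7, between Smp21 and Smp370.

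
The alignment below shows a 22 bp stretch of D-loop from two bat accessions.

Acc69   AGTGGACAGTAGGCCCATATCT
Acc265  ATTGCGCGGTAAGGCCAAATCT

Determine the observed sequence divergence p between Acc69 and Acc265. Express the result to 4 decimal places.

0.3182

Differing sites — 2:G/T; 5:G/C; 6:A/G; 8:A/G; 12:G/A; 14:C/G; 18:T/A.
There are 7 differences over 22 sites, so p = 7/22 = 0.3182.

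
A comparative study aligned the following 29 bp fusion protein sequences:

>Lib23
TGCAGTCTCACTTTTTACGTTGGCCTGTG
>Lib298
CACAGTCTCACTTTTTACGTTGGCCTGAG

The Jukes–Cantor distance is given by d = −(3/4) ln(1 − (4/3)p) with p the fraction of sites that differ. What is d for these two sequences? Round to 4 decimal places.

0.1113

The sequences differ at positions 1 (T/C), 2 (G/A), 28 (T/A).
p = 3/29 = 0.103448.
d = −0.75 · ln(1 − (4/3)·0.103448) = −0.75 · ln(0.862069) = −0.75 · (-0.148420) = 0.1113.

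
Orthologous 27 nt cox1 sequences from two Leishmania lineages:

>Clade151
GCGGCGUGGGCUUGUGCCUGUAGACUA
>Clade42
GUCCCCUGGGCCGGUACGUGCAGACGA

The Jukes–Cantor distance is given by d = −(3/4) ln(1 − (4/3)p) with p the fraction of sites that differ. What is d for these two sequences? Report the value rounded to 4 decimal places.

Mismatches occur at site 2 (C/U), site 3 (G/C), site 4 (G/C), site 6 (G/C), site 12 (U/C), site 13 (U/G), site 16 (G/A), site 18 (C/G), site 21 (U/C), site 26 (U/G).
p = 10/27 = 0.370370.
d = −0.75 · ln(1 − (4/3)·0.370370) = −0.75 · ln(0.506173) = −0.75 · (-0.680877) = 0.5107.

0.5107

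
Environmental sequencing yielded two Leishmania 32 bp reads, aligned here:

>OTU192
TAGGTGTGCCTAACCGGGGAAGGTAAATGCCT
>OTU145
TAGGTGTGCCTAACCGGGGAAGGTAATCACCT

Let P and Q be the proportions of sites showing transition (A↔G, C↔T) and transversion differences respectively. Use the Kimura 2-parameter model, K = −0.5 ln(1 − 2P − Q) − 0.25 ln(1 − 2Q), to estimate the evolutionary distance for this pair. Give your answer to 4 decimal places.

0.1011

Differing sites — 27:A/T (Tv); 28:T/C (Ti); 29:G/A (Ti).
Of the 3 differences, 2 transitions and 1 transversion over 32 sites: P = 2/32 = 0.062500, Q = 1/32 = 0.031250.
d = −0.5·ln(0.843750) − 0.25·ln(0.937500) = −0.5·(-0.169899) − 0.25·(-0.064539) = 0.1011.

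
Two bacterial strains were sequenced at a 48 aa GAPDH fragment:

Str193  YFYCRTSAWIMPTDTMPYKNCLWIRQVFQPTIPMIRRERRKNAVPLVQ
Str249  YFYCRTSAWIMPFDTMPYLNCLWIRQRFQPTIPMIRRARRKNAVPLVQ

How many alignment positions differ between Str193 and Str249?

The sequences differ at positions 13 (T/F), 19 (K/L), 27 (V/R), 38 (E/A).
That gives 4 mismatches out of 48 aligned sites, so the Hamming distance is 4.

4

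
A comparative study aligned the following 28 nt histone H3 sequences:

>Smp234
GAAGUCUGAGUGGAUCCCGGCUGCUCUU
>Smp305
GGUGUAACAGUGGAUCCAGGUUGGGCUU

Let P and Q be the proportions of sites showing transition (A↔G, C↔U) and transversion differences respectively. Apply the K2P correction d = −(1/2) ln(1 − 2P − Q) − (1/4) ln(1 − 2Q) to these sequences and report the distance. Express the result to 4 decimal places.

0.4228

Mismatches occur at site 2 (A→G, transition), site 3 (A→U, transversion), site 6 (C→A, transversion), site 7 (U→A, transversion), site 8 (G→C, transversion), site 18 (C→A, transversion), site 21 (C→U, transition), site 24 (C→G, transversion), site 25 (U→G, transversion).
Of the 9 differences, 2 transitions and 7 transversions over 28 sites: P = 2/28 = 0.071429, Q = 7/28 = 0.250000.
d = −0.5·ln(0.607142) − 0.25·ln(0.500000) = −0.5·(-0.498993) − 0.25·(-0.693147) = 0.4228.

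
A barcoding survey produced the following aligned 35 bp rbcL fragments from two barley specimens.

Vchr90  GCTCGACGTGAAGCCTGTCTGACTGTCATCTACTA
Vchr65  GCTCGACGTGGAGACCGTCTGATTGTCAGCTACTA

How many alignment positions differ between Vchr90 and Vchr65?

5

Mismatches occur at site 11 (A/G), site 14 (C/A), site 16 (T/C), site 23 (C/T), site 29 (T/G).
That gives 5 mismatches out of 35 aligned sites, so the Hamming distance is 5.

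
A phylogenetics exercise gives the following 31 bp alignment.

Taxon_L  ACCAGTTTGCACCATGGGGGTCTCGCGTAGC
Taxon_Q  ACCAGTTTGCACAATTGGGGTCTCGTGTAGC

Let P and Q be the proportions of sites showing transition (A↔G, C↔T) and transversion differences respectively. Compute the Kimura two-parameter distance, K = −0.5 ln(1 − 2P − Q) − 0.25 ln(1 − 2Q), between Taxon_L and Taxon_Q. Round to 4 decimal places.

Differing sites — 13:C/A (Tv); 16:G/T (Tv); 26:C/T (Ti).
Of the 3 differences, 1 transition and 2 transversions over 31 sites: P = 1/31 = 0.032258, Q = 2/31 = 0.064516.
d = −0.5·ln(0.870968) − 0.25·ln(0.870968) = −0.5·(-0.138150) − 0.25·(-0.138150) = 0.1036.

0.1036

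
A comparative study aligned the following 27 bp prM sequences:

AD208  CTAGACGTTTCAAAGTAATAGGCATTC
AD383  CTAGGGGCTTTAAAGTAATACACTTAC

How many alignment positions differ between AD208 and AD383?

8

Differing sites — 5:A/G; 6:C/G; 8:T/C; 11:C/T; 21:G/C; 22:G/A; 24:A/T; 26:T/A.
That gives 8 mismatches out of 27 aligned sites, so the Hamming distance is 8.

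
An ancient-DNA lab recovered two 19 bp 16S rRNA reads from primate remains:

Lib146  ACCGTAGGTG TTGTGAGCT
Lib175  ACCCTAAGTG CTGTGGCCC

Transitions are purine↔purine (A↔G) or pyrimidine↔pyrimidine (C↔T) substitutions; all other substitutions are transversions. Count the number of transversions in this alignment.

2

The sequences differ at positions 4 (G/C, transversion), 7 (G/A, transition), 11 (T/C, transition), 16 (A/G, transition), 17 (G/C, transversion), 19 (T/C, transition).
Of the 6 differences, 4 transitions and 2 transversions, so the answer is 2.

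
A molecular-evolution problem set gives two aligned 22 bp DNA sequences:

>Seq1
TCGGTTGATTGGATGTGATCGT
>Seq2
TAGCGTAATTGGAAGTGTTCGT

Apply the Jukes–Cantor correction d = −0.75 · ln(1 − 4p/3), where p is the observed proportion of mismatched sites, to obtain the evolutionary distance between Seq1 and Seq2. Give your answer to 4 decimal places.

0.3390

The sequences differ at positions 2 (C/A), 4 (G/C), 5 (T/G), 7 (G/A), 14 (T/A), 18 (A/T).
p = 6/22 = 0.272727.
d = −0.75 · ln(1 − (4/3)·0.272727) = −0.75 · ln(0.636364) = −0.75 · (-0.451985) = 0.3390.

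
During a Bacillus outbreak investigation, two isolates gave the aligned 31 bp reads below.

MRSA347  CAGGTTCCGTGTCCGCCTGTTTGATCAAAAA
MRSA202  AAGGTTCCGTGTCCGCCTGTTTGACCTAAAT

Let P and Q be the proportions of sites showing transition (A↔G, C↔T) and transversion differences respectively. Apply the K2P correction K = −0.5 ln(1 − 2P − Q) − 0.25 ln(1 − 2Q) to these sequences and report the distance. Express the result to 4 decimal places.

0.1417

The sequences differ at positions 1 (C/A, transversion), 25 (T/C, transition), 27 (A/T, transversion), 31 (A/T, transversion).
Of the 4 differences, 1 transition and 3 transversions over 31 sites: P = 1/31 = 0.032258, Q = 3/31 = 0.096774.
d = −0.5·ln(0.838710) − 0.25·ln(0.806452) = −0.5·(-0.175890) − 0.25·(-0.215111) = 0.1417.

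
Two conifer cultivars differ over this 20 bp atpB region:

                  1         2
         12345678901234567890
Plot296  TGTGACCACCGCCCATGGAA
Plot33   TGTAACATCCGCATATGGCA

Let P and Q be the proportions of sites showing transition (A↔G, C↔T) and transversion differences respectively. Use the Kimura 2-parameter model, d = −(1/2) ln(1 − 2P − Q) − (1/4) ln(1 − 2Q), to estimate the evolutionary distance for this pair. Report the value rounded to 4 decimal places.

Mismatches occur at site 4 (G→A, transition), site 7 (C→A, transversion), site 8 (A→T, transversion), site 13 (C→A, transversion), site 14 (C→T, transition), site 19 (A→C, transversion).
Of the 6 differences, 2 transitions and 4 transversions over 20 sites: P = 2/20 = 0.100000, Q = 4/20 = 0.200000.
d = −0.5·ln(0.600000) − 0.25·ln(0.600000) = −0.5·(-0.510826) − 0.25·(-0.510826) = 0.3831.

0.3831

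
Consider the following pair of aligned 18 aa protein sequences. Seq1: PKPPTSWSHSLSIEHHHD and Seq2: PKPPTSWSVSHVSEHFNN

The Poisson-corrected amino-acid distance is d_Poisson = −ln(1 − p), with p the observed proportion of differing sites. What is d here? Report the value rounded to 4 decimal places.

0.4925

Differing sites — 9:H/V; 11:L/H; 12:S/V; 13:I/S; 16:H/F; 17:H/N; 18:D/N.
p = 7/18 = 0.388889.
d = −ln(1 − 0.388889) = −ln(0.611111) = 0.4925.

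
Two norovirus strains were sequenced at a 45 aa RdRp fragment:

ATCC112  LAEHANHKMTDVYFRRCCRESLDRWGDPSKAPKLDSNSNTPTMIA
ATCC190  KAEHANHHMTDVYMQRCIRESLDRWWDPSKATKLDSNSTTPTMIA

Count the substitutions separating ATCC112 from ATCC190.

Differing sites — 1:L/K; 8:K/H; 14:F/M; 15:R/Q; 18:C/I; 26:G/W; 32:P/T; 39:N/T.
That gives 8 mismatches out of 45 aligned sites, so the Hamming distance is 8.

8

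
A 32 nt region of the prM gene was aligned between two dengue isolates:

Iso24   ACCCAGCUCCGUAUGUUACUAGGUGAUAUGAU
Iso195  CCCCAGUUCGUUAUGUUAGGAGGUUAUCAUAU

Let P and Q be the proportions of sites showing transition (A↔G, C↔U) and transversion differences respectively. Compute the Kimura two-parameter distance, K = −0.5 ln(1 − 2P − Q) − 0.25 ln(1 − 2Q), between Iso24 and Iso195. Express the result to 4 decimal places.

The sequences differ at positions 1 (A/C, transversion), 7 (C/U, transition), 10 (C/G, transversion), 11 (G/U, transversion), 19 (C/G, transversion), 20 (U/G, transversion), 25 (G/U, transversion), 28 (A/C, transversion), 29 (U/A, transversion), 30 (G/U, transversion).
Of the 10 differences, 1 transition and 9 transversions over 32 sites: P = 1/32 = 0.031250, Q = 9/32 = 0.281250.
d = −0.5·ln(0.656250) − 0.25·ln(0.437500) = −0.5·(-0.421213) − 0.25·(-0.826679) = 0.4173.

0.4173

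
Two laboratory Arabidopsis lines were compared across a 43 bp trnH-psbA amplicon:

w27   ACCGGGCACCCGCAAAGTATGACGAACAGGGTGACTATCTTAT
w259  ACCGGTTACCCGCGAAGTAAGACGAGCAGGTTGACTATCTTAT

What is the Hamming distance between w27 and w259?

6

The sequences differ at positions 6 (G/T), 7 (C/T), 14 (A/G), 20 (T/A), 26 (A/G), 31 (G/T).
That gives 6 mismatches out of 43 aligned sites, so the Hamming distance is 6.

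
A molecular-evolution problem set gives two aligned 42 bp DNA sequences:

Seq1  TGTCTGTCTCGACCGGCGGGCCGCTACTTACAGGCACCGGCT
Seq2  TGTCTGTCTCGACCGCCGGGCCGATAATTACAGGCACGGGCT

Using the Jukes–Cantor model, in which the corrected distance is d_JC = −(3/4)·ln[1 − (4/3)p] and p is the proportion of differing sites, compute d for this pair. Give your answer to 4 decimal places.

The sequences differ at positions 16 (G/C), 24 (C/A), 27 (C/A), 38 (C/G).
p = 4/42 = 0.095238.
d = −0.75 · ln(1 − (4/3)·0.095238) = −0.75 · ln(0.873016) = −0.75 · (-0.135801) = 0.1019.

0.1019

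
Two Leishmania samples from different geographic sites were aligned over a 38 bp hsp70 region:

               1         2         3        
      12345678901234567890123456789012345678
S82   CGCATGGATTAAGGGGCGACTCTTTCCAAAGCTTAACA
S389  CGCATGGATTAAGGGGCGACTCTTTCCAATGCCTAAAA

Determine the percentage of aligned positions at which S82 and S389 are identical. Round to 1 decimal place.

Differing sites — 30:A/T; 33:T/C; 37:C/A.
35 of the 38 sites match, so the percent identity is 35/38 × 100 = 92.1%.

92.1%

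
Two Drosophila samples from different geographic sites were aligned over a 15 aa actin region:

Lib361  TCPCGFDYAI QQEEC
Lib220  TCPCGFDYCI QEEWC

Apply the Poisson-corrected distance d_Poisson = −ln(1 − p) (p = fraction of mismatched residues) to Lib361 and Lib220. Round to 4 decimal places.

0.2231

The sequences differ at positions 9 (A/C), 12 (Q/E), 14 (E/W).
p = 3/15 = 0.200000.
d = −ln(1 − 0.200000) = −ln(0.800000) = 0.2231.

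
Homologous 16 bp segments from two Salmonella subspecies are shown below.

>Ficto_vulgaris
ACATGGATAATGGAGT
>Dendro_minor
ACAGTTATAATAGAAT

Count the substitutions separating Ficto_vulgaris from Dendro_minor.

Differing sites — 4:T/G; 5:G/T; 6:G/T; 12:G/A; 15:G/A.
That gives 5 mismatches out of 16 aligned sites, so the Hamming distance is 5.

5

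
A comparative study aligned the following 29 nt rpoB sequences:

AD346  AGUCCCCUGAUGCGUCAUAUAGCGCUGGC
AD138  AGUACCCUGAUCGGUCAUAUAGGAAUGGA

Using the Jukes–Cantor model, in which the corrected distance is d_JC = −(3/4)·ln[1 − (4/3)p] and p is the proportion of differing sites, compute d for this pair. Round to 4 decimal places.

0.2913

Mismatches occur at site 4 (C/A), site 12 (G/C), site 13 (C/G), site 23 (C/G), site 24 (G/A), site 25 (C/A), site 29 (C/A).
p = 7/29 = 0.241379.
d = −0.75 · ln(1 − (4/3)·0.241379) = −0.75 · ln(0.678161) = −0.75 · (-0.388371) = 0.2913.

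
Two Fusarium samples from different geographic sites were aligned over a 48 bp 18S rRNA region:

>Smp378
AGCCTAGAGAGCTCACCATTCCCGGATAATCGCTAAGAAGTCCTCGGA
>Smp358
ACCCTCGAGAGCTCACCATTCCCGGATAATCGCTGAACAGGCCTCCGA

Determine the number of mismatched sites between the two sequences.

7

Mismatches occur at site 2 (G↔C), site 6 (A↔C), site 35 (A↔G), site 37 (G↔A), site 38 (A↔C), site 41 (T↔G), site 46 (G↔C).
That gives 7 mismatches out of 48 aligned sites, so the Hamming distance is 7.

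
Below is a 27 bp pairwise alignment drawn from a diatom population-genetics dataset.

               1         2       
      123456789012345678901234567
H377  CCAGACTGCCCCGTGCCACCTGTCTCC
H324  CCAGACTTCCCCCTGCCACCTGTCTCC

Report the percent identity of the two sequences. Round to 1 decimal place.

92.6%

The sequences differ at positions 8 (G/T), 13 (G/C).
25 of the 27 sites match, so the percent identity is 25/27 × 100 = 92.6%.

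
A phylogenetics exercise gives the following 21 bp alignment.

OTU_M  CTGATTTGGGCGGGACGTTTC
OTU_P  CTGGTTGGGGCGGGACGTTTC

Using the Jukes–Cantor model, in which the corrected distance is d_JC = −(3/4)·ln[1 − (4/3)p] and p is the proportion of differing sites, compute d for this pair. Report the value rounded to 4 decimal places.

The sequences differ at positions 4 (A/G), 7 (T/G).
p = 2/21 = 0.095238.
d = −0.75 · ln(1 − (4/3)·0.095238) = −0.75 · ln(0.873016) = −0.75 · (-0.135801) = 0.1019.

0.1019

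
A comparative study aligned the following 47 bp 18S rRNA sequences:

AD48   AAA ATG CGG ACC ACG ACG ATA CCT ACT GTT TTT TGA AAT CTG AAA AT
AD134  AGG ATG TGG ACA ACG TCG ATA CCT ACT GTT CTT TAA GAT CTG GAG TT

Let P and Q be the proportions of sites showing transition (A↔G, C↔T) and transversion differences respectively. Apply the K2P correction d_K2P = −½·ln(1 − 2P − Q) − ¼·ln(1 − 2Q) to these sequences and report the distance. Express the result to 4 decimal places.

Differing sites — 2:A/G (Ti); 3:A/G (Ti); 7:C/T (Ti); 12:C/A (Tv); 16:A/T (Tv); 31:T/C (Ti); 35:G/A (Ti); 37:A/G (Ti); 43:A/G (Ti); 45:A/G (Ti); 46:A/T (Tv).
Of the 11 differences, 8 transitions and 3 transversions over 47 sites: P = 8/47 = 0.170213, Q = 3/47 = 0.063830.
d = −0.5·ln(0.595744) − 0.25·ln(0.872340) = −0.5·(-0.517944) − 0.25·(-0.136576) = 0.2931.

0.2931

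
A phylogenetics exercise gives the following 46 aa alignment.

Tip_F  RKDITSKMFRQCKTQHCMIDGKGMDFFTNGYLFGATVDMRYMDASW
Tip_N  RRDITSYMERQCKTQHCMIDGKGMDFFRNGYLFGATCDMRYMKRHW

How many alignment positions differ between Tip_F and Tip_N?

8

Mismatches occur at site 2 (K/R), site 7 (K/Y), site 9 (F/E), site 28 (T/R), site 37 (V/C), site 43 (D/K), site 44 (A/R), site 45 (S/H).
That gives 8 mismatches out of 46 aligned sites, so the Hamming distance is 8.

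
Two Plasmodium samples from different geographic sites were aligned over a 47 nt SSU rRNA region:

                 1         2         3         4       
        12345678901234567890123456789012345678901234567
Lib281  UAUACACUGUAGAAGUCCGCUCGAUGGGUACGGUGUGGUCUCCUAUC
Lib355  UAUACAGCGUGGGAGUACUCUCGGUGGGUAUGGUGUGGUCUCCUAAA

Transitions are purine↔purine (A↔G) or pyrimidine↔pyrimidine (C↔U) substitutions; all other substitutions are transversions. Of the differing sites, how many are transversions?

5

Differing sites — 7:C/G (Tv); 8:U/C (Ti); 11:A/G (Ti); 13:A/G (Ti); 17:C/A (Tv); 19:G/U (Tv); 24:A/G (Ti); 31:C/U (Ti); 46:U/A (Tv); 47:C/A (Tv).
Of the 10 differences, 5 transitions and 5 transversions, so the answer is 5.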